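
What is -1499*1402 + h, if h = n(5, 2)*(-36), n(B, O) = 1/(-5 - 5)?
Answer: -10507972/5 ≈ -2.1016e+6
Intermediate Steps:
n(B, O) = -1/10 (n(B, O) = 1/(-10) = -1/10)
h = 18/5 (h = -1/10*(-36) = 18/5 ≈ 3.6000)
-1499*1402 + h = -1499*1402 + 18/5 = -2101598 + 18/5 = -10507972/5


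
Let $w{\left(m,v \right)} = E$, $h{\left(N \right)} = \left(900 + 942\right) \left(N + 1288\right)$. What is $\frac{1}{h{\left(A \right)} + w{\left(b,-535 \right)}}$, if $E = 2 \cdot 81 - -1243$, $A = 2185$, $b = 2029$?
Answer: $\frac{1}{6398671} \approx 1.5628 \cdot 10^{-7}$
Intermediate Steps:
$h{\left(N \right)} = 2372496 + 1842 N$ ($h{\left(N \right)} = 1842 \left(1288 + N\right) = 2372496 + 1842 N$)
$E = 1405$ ($E = 162 + 1243 = 1405$)
$w{\left(m,v \right)} = 1405$
$\frac{1}{h{\left(A \right)} + w{\left(b,-535 \right)}} = \frac{1}{\left(2372496 + 1842 \cdot 2185\right) + 1405} = \frac{1}{\left(2372496 + 4024770\right) + 1405} = \frac{1}{6397266 + 1405} = \frac{1}{6398671}$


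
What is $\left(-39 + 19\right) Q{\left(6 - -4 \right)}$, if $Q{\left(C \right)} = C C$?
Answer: $-2000$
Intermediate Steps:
$Q{\left(C \right)} = C^{2}$
$\left(-39 + 19\right) Q{\left(6 - -4 \right)} = \left(-39 + 19\right) \left(6 - -4\right)^{2} = - 20 \left(6 + 4\right)^{2} = - 20 \cdot 10^{2} = \left(-20\right) 100 = -2000$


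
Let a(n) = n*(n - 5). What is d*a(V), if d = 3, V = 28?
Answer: 1932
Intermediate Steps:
a(n) = n*(-5 + n)
d*a(V) = 3*(28*(-5 + 28)) = 3*(28*23) = 3*644 = 1932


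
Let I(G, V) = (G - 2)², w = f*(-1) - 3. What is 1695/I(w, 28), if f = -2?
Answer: 565/3 ≈ 188.33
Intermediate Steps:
w = -1 (w = -2*(-1) - 3 = 2 - 3 = -1)
I(G, V) = (-2 + G)²
1695/I(w, 28) = 1695/((-2 - 1)²) = 1695/((-3)²) = 1695/9 = 1695*(⅑) = 565/3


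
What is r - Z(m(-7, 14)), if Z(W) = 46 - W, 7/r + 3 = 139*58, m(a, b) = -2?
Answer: -386825/8059 ≈ -47.999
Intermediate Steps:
r = 7/8059 (r = 7/(-3 + 139*58) = 7/(-3 + 8062) = 7/8059 ≈ 0.00086859)
r - Z(m(-7, 14)) = 7/8059 - (46 - 1*(-2)) = 7/8059 - (46 + 2) = 7/8059 - 1*48 = 7/8059 - 48 = -386825/8059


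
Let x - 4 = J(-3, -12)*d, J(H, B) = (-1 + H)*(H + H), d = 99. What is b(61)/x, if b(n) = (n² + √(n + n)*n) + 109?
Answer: 383/238 + 61*√122/2380 ≈ 1.8923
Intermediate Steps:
J(H, B) = 2*H*(-1 + H) (J(H, B) = (-1 + H)*(2*H) = 2*H*(-1 + H))
b(n) = 109 + n² + √2*n^(3/2) (b(n) = (n² + √(2*n)*n) + 109 = (n² + (√2*√n)*n) + 109 = (n² + √2*n^(3/2)) + 109 = 109 + n² + √2*n^(3/2))
x = 2380 (x = 4 + (2*(-3)*(-1 - 3))*99 = 4 + (2*(-3)*(-4))*99 = 4 + 24*99 = 4 + 2376 = 2380)
b(61)/x = (109 + 61² + √2*61^(3/2))/2380 = (109 + 3721 + √2*(61*√61))*(1/2380) = (109 + 3721 + 61*√122)*(1/2380) = (3830 + 61*√122)*(1/2380) = 383/238 + 61*√122/2380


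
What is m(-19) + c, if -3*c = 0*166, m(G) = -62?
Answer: -62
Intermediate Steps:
c = 0 (c = -0*166 = -1/3*0 = 0)
m(-19) + c = -62 + 0 = -62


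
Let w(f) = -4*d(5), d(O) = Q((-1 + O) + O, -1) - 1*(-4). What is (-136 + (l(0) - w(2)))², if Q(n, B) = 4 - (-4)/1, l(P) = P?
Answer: 7744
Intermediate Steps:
Q(n, B) = 8 (Q(n, B) = 4 - (-4) = 4 - 1*(-4) = 4 + 4 = 8)
d(O) = 12 (d(O) = 8 - 1*(-4) = 8 + 4 = 12)
w(f) = -48 (w(f) = -4*12 = -48)
(-136 + (l(0) - w(2)))² = (-136 + (0 - 1*(-48)))² = (-136 + (0 + 48))² = (-136 + 48)² = (-88)² = 7744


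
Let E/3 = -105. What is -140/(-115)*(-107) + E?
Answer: -10241/23 ≈ -445.26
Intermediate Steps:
E = -315 (E = 3*(-105) = -315)
-140/(-115)*(-107) + E = -140/(-115)*(-107) - 315 = -140*(-1/115)*(-107) - 315 = (28/23)*(-107) - 315 = -2996/23 - 315 = -10241/23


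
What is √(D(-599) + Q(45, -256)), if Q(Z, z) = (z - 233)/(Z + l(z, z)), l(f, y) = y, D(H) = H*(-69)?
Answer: √1840200630/211 ≈ 203.31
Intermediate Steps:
D(H) = -69*H
Q(Z, z) = (-233 + z)/(Z + z) (Q(Z, z) = (z - 233)/(Z + z) = (-233 + z)/(Z + z))
√(D(-599) + Q(45, -256)) = √(-69*(-599) + (-233 - 256)/(45 - 256)) = √(41331 - 489/(-211)) = √(41331 - 1/211*(-489)) = √(41331 + 489/211) = √(8721330/211) = √1840200630/211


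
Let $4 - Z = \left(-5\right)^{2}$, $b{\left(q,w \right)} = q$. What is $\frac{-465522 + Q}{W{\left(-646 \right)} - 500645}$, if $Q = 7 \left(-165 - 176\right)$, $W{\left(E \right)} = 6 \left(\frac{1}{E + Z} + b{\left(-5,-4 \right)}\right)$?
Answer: $\frac{312095303}{333950231} \approx 0.93456$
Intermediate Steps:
$Z = -21$ ($Z = 4 - \left(-5\right)^{2} = 4 - 25 = -21$)
$W{\left(E \right)} = -30 + \frac{6}{-21 + E}$ ($W{\left(E \right)} = 6 \left(\frac{1}{E - 21} - 5\right) = 6 \left(\frac{1}{-21 + E} - 5\right) = 6 \left(-5 + \frac{1}{-21 + E}\right) = -30 + \frac{6}{-21 + E}$)
$Q = -2387$ ($Q = 7 \left(-341\right) = -2387$)
$\frac{-465522 + Q}{W{\left(-646 \right)} - 500645} = \frac{-465522 - 2387}{\frac{6 \left(106 - -3230\right)}{-21 - 646} - 500645} = - \frac{467909}{\frac{6 \left(106 + 3230\right)}{-667} - 500645} = - \frac{467909}{6 \left(- \frac{1}{667}\right) 3336 - 500645} = - \frac{467909}{- \frac{20016}{667} - 500645} = - \frac{467909}{- \frac{333950231}{667}} = \left(-467909\right) \left(- \frac{667}{333950231}\right) = \frac{312095303}{333950231}$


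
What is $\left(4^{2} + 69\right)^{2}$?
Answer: $7225$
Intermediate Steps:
$\left(4^{2} + 69\right)^{2} = \left(16 + 69\right)^{2} = 85^{2} = 7225$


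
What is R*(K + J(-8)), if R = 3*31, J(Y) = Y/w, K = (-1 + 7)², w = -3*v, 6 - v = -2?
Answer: 3379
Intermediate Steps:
v = 8 (v = 6 - 1*(-2) = 6 + 2 = 8)
w = -24 (w = -3*8 = -24)
K = 36 (K = 6² = 36)
J(Y) = -Y/24 (J(Y) = Y/(-24) = Y*(-1/24) = -Y/24)
R = 93
R*(K + J(-8)) = 93*(36 - 1/24*(-8)) = 93*(36 + ⅓) = 93*(109/3) = 3379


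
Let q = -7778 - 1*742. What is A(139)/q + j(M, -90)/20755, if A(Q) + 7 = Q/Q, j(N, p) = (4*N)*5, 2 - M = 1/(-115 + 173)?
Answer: 446979/170938180 ≈ 0.0026149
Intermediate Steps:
q = -8520 (q = -7778 - 742 = -8520)
M = 115/58 (M = 2 - 1/(-115 + 173) = 2 - 1/58 = 115/58 ≈ 1.9828)
j(N, p) = 20*N
A(Q) = -6 (A(Q) = -7 + Q/Q = -7 + 1 = -6)
A(139)/q + j(M, -90)/20755 = -6/(-8520) + (20*(115/58))/20755 = -6*(-1/8520) + (1150/29)*(1/20755) = 1/1420 + 230/120379 = 446979/170938180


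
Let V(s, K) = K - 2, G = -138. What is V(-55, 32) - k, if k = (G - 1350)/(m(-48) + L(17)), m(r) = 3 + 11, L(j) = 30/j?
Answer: 8334/67 ≈ 124.39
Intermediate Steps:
m(r) = 14
V(s, K) = -2 + K
k = -6324/67 (k = (-138 - 1350)/(14 + 30/17) = -1488/(14 + 30*(1/17)) = -1488/(14 + 30/17) = -1488/268/17 = -1488*17/268 = -6324/67 ≈ -94.388)
V(-55, 32) - k = (-2 + 32) - 1*(-6324/67) = 30 + 6324/67 = 8334/67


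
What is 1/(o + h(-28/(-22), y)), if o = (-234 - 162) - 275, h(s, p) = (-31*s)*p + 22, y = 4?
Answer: -11/8875 ≈ -0.0012394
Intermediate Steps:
h(s, p) = 22 - 31*p*s (h(s, p) = -31*p*s + 22 = 22 - 31*p*s)
o = -671 (o = -396 - 275 = -671)
1/(o + h(-28/(-22), y)) = 1/(-671 + (22 - 31*4*(-28/(-22)))) = 1/(-671 + (22 - 31*4*(-28*(-1/22)))) = 1/(-671 + (22 - 31*4*14/11)) = 1/(-671 + (22 - 1736/11)) = 1/(-671 - 1494/11) = 1/(-8875/11) = -11/8875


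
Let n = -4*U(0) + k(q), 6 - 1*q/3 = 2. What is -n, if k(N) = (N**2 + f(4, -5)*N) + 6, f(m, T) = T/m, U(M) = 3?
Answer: -123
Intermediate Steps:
q = 12 (q = 18 - 3*2 = 18 - 6 = 12)
k(N) = 6 + N**2 - 5*N/4 (k(N) = (N**2 + (-5/4)*N) + 6 = (N**2 + (-5*1/4)*N) + 6 = (N**2 - 5*N/4) + 6 = 6 + N**2 - 5*N/4)
n = 123 (n = -4*3 + (6 + 12**2 - 5/4*12) = -12 + (6 + 144 - 15) = -12 + 135 = 123)
-n = -1*123 = -123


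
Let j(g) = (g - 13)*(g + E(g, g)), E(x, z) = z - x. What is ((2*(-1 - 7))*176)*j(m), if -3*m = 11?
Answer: -1548800/9 ≈ -1.7209e+5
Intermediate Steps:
m = -11/3 (m = -⅓*11 = -11/3 ≈ -3.6667)
j(g) = g*(-13 + g) (j(g) = (g - 13)*(g + (g - g)) = (-13 + g)*(g + 0) = (-13 + g)*g = g*(-13 + g))
((2*(-1 - 7))*176)*j(m) = ((2*(-1 - 7))*176)*(-11*(-13 - 11/3)/3) = ((2*(-8))*176)*(-11/3*(-50/3)) = -16*176*(550/9) = -2816*550/9 = -1548800/9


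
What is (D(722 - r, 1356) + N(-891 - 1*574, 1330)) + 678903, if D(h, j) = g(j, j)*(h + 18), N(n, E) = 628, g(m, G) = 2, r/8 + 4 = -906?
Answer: 695571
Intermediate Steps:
r = -7280 (r = -32 + 8*(-906) = -32 - 7248 = -7280)
D(h, j) = 36 + 2*h (D(h, j) = 2*(h + 18) = 2*(18 + h) = 36 + 2*h)
(D(722 - r, 1356) + N(-891 - 1*574, 1330)) + 678903 = ((36 + 2*(722 - 1*(-7280))) + 628) + 678903 = ((36 + 2*(722 + 7280)) + 628) + 678903 = ((36 + 2*8002) + 628) + 678903 = ((36 + 16004) + 628) + 678903 = (16040 + 628) + 678903 = 16668 + 678903 = 695571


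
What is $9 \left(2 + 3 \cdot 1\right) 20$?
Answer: $900$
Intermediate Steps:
$9 \left(2 + 3 \cdot 1\right) 20 = 9 \left(2 + 3\right) 20 = 9 \cdot 5 \cdot 20 = 45 \cdot 20 = 900$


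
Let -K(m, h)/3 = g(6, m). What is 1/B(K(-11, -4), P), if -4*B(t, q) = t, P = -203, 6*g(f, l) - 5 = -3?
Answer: 4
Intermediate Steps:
g(f, l) = ⅓ (g(f, l) = ⅚ + (⅙)*(-3) = ⅚ - ½ = ⅓)
K(m, h) = -1 (K(m, h) = -3*⅓ = -1)
B(t, q) = -t/4
1/B(K(-11, -4), P) = 1/(-¼*(-1)) = 1/(¼) = 4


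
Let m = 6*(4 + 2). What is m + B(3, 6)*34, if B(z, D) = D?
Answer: 240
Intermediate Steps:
m = 36 (m = 6*6 = 36)
m + B(3, 6)*34 = 36 + 6*34 = 36 + 204 = 240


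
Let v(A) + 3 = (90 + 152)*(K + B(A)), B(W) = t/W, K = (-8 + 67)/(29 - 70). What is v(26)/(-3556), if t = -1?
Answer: 96087/947674 ≈ 0.10139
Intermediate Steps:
K = -59/41 (K = 59/(-41) = 59*(-1/41) = -59/41 ≈ -1.4390)
B(W) = -1/W
v(A) = -14401/41 - 242/A (v(A) = -3 + (90 + 152)*(-59/41 - 1/A) = -3 + 242*(-59/41 - 1/A) = -3 + (-14278/41 - 242/A) = -14401/41 - 242/A)
v(26)/(-3556) = (-14401/41 - 242/26)/(-3556) = (-14401/41 - 242*1/26)*(-1/3556) = (-14401/41 - 121/13)*(-1/3556) = -192174/533*(-1/3556) = 96087/947674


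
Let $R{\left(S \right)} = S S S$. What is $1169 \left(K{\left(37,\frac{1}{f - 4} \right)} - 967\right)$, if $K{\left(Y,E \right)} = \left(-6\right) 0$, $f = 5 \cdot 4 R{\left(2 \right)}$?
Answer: $-1130423$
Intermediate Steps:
$R{\left(S \right)} = S^{3}$ ($R{\left(S \right)} = S^{2} S = S^{3}$)
$f = 160$ ($f = 5 \cdot 4 \cdot 2^{3} = 20 \cdot 8 = 160$)
$K{\left(Y,E \right)} = 0$
$1169 \left(K{\left(37,\frac{1}{f - 4} \right)} - 967\right) = 1169 \left(0 - 967\right) = 1169 \left(-967\right) = -1130423$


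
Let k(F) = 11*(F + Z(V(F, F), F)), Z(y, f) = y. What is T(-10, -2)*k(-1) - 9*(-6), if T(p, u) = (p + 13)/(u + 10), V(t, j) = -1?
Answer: 183/4 ≈ 45.750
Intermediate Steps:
k(F) = -11 + 11*F (k(F) = 11*(F - 1) = 11*(-1 + F) = -11 + 11*F)
T(p, u) = (13 + p)/(10 + u)
T(-10, -2)*k(-1) - 9*(-6) = ((13 - 10)/(10 - 2))*(-11 + 11*(-1)) - 9*(-6) = (3/8)*(-11 - 11) + 54 = ((1/8)*3)*(-22) + 54 = (3/8)*(-22) + 54 = -33/4 + 54 = 183/4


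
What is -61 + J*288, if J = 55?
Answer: 15779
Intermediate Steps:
-61 + J*288 = -61 + 55*288 = -61 + 15840 = 15779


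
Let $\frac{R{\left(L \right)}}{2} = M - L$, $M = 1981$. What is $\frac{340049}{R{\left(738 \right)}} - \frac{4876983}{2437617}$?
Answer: $\frac{272261681165}{2019971954} \approx 134.78$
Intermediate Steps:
$R{\left(L \right)} = 3962 - 2 L$ ($R{\left(L \right)} = 2 \left(1981 - L\right) = 3962 - 2 L$)
$\frac{340049}{R{\left(738 \right)}} - \frac{4876983}{2437617} = \frac{340049}{3962 - 1476} - \frac{4876983}{2437617} = \frac{340049}{3962 - 1476} - \frac{1625661}{812539} = \frac{340049}{2486} - \frac{1625661}{812539} = \frac{272261681165}{2019971954}$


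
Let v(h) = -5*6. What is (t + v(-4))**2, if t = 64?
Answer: 1156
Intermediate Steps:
v(h) = -30
(t + v(-4))**2 = (64 - 30)**2 = 34**2 = 1156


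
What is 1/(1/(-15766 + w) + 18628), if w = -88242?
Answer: 104008/1937461023 ≈ 5.3683e-5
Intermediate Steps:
1/(1/(-15766 + w) + 18628) = 1/(1/(-15766 - 88242) + 18628) = 1/(1/(-104008) + 18628) = 1/(-1/104008 + 18628) = 1/(1937461023/104008) = 104008/1937461023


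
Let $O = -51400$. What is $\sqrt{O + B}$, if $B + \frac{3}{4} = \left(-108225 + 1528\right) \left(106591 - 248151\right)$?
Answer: $\frac{\sqrt{60415903677}}{2} \approx 1.229 \cdot 10^{5}$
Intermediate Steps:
$B = \frac{60416109277}{4}$ ($B = - \frac{3}{4} + \left(-108225 + 1528\right) \left(106591 - 248151\right) = - \frac{3}{4} - -15104027320 = - \frac{3}{4} + 15104027320 = \frac{60416109277}{4} \approx 1.5104 \cdot 10^{10}$)
$\sqrt{O + B} = \sqrt{-51400 + \frac{60416109277}{4}} = \sqrt{\frac{60415903677}{4}} = \frac{\sqrt{60415903677}}{2}$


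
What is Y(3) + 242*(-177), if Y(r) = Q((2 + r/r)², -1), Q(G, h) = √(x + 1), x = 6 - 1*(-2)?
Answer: -42831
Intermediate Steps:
x = 8 (x = 6 + 2 = 8)
Q(G, h) = 3 (Q(G, h) = √(8 + 1) = √9 = 3)
Y(r) = 3
Y(3) + 242*(-177) = 3 + 242*(-177) = 3 - 42834 = -42831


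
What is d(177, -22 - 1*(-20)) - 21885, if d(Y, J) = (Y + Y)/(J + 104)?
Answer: -371986/17 ≈ -21882.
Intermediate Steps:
d(Y, J) = 2*Y/(104 + J) (d(Y, J) = (2*Y)/(104 + J) = 2*Y/(104 + J))
d(177, -22 - 1*(-20)) - 21885 = 2*177/(104 + (-22 - 1*(-20))) - 21885 = 2*177/(104 + (-22 + 20)) - 21885 = 2*177/(104 - 2) - 21885 = 2*177/102 - 21885 = 2*177*(1/102) - 21885 = 59/17 - 21885 = -371986/17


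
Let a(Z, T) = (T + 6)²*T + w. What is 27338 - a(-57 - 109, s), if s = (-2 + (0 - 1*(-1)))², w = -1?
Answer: 27290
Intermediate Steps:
s = 1 (s = (-2 + (0 + 1))² = (-2 + 1)² = (-1)² = 1)
a(Z, T) = -1 + T*(6 + T)² (a(Z, T) = (T + 6)²*T - 1 = (6 + T)²*T - 1 = T*(6 + T)² - 1 = -1 + T*(6 + T)²)
27338 - a(-57 - 109, s) = 27338 - (-1 + 1*(6 + 1)²) = 27338 - (-1 + 1*7²) = 27338 - (-1 + 1*49) = 27338 - (-1 + 49) = 27338 - 1*48 = 27338 - 48 = 27290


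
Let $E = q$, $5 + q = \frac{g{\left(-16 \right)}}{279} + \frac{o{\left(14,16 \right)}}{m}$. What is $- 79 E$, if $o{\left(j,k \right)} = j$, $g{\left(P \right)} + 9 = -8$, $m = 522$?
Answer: $\frac{1072583}{2697} \approx 397.69$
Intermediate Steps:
$g{\left(P \right)} = -17$ ($g{\left(P \right)} = -9 - 8 = -17$)
$q = - \frac{13577}{2697}$ ($q = -5 + \left(- \frac{17}{279} + \frac{14}{522}\right) = -5 + \left(\left(-17\right) \frac{1}{279} + 14 \cdot \frac{1}{522}\right) = -5 + \left(- \frac{17}{279} + \frac{7}{261}\right) = -5 - \frac{92}{2697} = - \frac{13577}{2697} \approx -5.0341$)
$E = - \frac{13577}{2697} \approx -5.0341$
$- 79 E = \left(-79\right) \left(- \frac{13577}{2697}\right) = \frac{1072583}{2697}$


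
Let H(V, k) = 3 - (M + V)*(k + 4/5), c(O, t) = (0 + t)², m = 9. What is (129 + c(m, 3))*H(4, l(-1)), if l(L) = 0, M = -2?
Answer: 966/5 ≈ 193.20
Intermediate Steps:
c(O, t) = t²
H(V, k) = 3 - (-2 + V)*(⅘ + k) (H(V, k) = 3 - (-2 + V)*(k + 4/5) = 3 - (-2 + V)*(k + 4*(⅕)) = 3 - (-2 + V)*(k + ⅘) = 3 - (-2 + V)*(⅘ + k))
(129 + c(m, 3))*H(4, l(-1)) = (129 + 3²)*(23/5 + 2*0 - ⅘*4 - 1*4*0) = (129 + 9)*(23/5 + 0 - 16/5 + 0) = 138*(7/5) = 966/5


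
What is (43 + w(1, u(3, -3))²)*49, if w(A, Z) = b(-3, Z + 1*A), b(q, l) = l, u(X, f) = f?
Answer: 2303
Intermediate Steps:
w(A, Z) = A + Z (w(A, Z) = Z + 1*A = Z + A = A + Z)
(43 + w(1, u(3, -3))²)*49 = (43 + (1 - 3)²)*49 = (43 + (-2)²)*49 = (43 + 4)*49 = 47*49 = 2303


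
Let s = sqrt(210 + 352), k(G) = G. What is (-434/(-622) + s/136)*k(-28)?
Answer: -6076/311 - 7*sqrt(562)/34 ≈ -24.418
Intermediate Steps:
s = sqrt(562) ≈ 23.707
(-434/(-622) + s/136)*k(-28) = (-434/(-622) + sqrt(562)/136)*(-28) = (-434*(-1/622) + sqrt(562)*(1/136))*(-28) = (217/311 + sqrt(562)/136)*(-28) = -6076/311 - 7*sqrt(562)/34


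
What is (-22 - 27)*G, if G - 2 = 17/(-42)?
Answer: -469/6 ≈ -78.167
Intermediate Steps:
G = 67/42 (G = 2 + 17/(-42) = 2 + 17*(-1/42) = 2 - 17/42 = 67/42 ≈ 1.5952)
(-22 - 27)*G = (-22 - 27)*(67/42) = -49*67/42 = -469/6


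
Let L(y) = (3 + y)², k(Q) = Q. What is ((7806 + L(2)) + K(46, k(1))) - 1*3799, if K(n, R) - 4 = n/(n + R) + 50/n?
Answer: 4365149/1081 ≈ 4038.1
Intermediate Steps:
K(n, R) = 4 + 50/n + n/(R + n) (K(n, R) = 4 + (n/(n + R) + 50/n) = 4 + (n/(R + n) + 50/n) = 4 + (50/n + n/(R + n)) = 4 + 50/n + n/(R + n))
((7806 + L(2)) + K(46, k(1))) - 1*3799 = ((7806 + (3 + 2)²) + (5*46² + 50*1 + 50*46 + 4*1*46)/(46*(1 + 46))) - 1*3799 = ((7806 + 5²) + (1/46)*(5*2116 + 50 + 2300 + 184)/47) - 3799 = ((7806 + 25) + (1/46)*(1/47)*(10580 + 50 + 2300 + 184)) - 3799 = (7831 + (1/46)*(1/47)*13114) - 3799 = (7831 + 6557/1081) - 3799 = 8471868/1081 - 3799 = 4365149/1081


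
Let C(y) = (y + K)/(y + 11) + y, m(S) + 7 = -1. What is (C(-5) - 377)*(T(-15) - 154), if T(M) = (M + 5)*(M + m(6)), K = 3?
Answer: -87172/3 ≈ -29057.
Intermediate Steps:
m(S) = -8 (m(S) = -7 - 1 = -8)
T(M) = (-8 + M)*(5 + M) (T(M) = (M + 5)*(M - 8) = (5 + M)*(-8 + M) = (-8 + M)*(5 + M))
C(y) = y + (3 + y)/(11 + y) (C(y) = (y + 3)/(y + 11) + y = (3 + y)/(11 + y) + y = y + (3 + y)/(11 + y))
(C(-5) - 377)*(T(-15) - 154) = ((3 + (-5)² + 12*(-5))/(11 - 5) - 377)*((-40 + (-15)² - 3*(-15)) - 154) = ((3 + 25 - 60)/6 - 377)*((-40 + 225 + 45) - 154) = ((⅙)*(-32) - 377)*(230 - 154) = (-16/3 - 377)*76 = -1147/3*76 = -87172/3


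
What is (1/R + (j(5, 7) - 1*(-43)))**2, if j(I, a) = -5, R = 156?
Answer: 35153041/24336 ≈ 1444.5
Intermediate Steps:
(1/R + (j(5, 7) - 1*(-43)))**2 = (1/156 + (-5 - 1*(-43)))**2 = (1/156 + (-5 + 43))**2 = (1/156 + 38)**2 = (5929/156)**2 = 35153041/24336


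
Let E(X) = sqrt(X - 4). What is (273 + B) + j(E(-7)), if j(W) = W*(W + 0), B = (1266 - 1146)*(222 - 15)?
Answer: 25102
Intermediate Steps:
B = 24840 (B = 120*207 = 24840)
E(X) = sqrt(-4 + X)
j(W) = W**2 (j(W) = W*W = W**2)
(273 + B) + j(E(-7)) = (273 + 24840) + (sqrt(-4 - 7))**2 = 25113 + (sqrt(-11))**2 = 25113 + (I*sqrt(11))**2 = 25113 - 11 = 25102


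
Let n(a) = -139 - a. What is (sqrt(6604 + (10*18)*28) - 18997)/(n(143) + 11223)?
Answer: -18997/10941 + 2*sqrt(2911)/10941 ≈ -1.7264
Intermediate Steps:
(sqrt(6604 + (10*18)*28) - 18997)/(n(143) + 11223) = (sqrt(6604 + (10*18)*28) - 18997)/((-139 - 1*143) + 11223) = (sqrt(6604 + 180*28) - 18997)/((-139 - 143) + 11223) = (sqrt(6604 + 5040) - 18997)/(-282 + 11223) = (sqrt(11644) - 18997)/10941 = (2*sqrt(2911) - 18997)*(1/10941) = (-18997 + 2*sqrt(2911))*(1/10941) = -18997/10941 + 2*sqrt(2911)/10941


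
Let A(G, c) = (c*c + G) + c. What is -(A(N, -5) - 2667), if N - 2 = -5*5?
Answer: 2670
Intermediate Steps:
N = -23 (N = 2 - 5*5 = 2 - 25 = -23)
A(G, c) = G + c + c² (A(G, c) = (c² + G) + c = (G + c²) + c = G + c + c²)
-(A(N, -5) - 2667) = -((-23 - 5 + (-5)²) - 2667) = -((-23 - 5 + 25) - 2667) = -(-3 - 2667) = -1*(-2670) = 2670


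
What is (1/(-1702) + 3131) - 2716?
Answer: 706329/1702 ≈ 415.00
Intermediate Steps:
(1/(-1702) + 3131) - 2716 = (-1/1702 + 3131) - 2716 = 5328961/1702 - 2716 = 706329/1702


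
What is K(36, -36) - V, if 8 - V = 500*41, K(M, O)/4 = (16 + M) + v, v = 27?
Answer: 20808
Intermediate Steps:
K(M, O) = 172 + 4*M (K(M, O) = 4*((16 + M) + 27) = 4*(43 + M) = 172 + 4*M)
V = -20492 (V = 8 - 500*41 = 8 - 1*20500 = 8 - 20500 = -20492)
K(36, -36) - V = (172 + 4*36) - 1*(-20492) = (172 + 144) + 20492 = 316 + 20492 = 20808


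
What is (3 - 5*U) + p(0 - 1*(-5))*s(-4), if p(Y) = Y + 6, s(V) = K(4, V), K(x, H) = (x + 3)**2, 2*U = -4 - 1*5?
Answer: 1129/2 ≈ 564.50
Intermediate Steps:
U = -9/2 (U = (-4 - 1*5)/2 = (-4 - 5)/2 = (1/2)*(-9) = -9/2 ≈ -4.5000)
K(x, H) = (3 + x)**2
s(V) = 49 (s(V) = (3 + 4)**2 = 7**2 = 49)
p(Y) = 6 + Y
(3 - 5*U) + p(0 - 1*(-5))*s(-4) = (3 - 5*(-9/2)) + (6 + (0 - 1*(-5)))*49 = (3 + 45/2) + (6 + (0 + 5))*49 = 51/2 + (6 + 5)*49 = 51/2 + 11*49 = 51/2 + 539 = 1129/2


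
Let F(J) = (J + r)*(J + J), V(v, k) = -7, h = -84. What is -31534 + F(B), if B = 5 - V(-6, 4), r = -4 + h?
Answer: -33358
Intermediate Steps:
r = -88 (r = -4 - 84 = -88)
B = 12 (B = 5 - 1*(-7) = 5 + 7 = 12)
F(J) = 2*J*(-88 + J) (F(J) = (J - 88)*(J + J) = (-88 + J)*(2*J) = 2*J*(-88 + J))
-31534 + F(B) = -31534 + 2*12*(-88 + 12) = -31534 + 2*12*(-76) = -31534 - 1824 = -33358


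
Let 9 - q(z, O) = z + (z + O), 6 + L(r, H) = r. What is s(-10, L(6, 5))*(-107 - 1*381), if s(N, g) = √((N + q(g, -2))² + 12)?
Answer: -488*√13 ≈ -1759.5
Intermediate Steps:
L(r, H) = -6 + r
q(z, O) = 9 - O - 2*z (q(z, O) = 9 - (z + (z + O)) = 9 - (z + (O + z)) = 9 - (O + 2*z) = 9 + (-O - 2*z) = 9 - O - 2*z)
s(N, g) = √(12 + (11 + N - 2*g)²) (s(N, g) = √((N + (9 - 1*(-2) - 2*g))² + 12) = √((N + (9 + 2 - 2*g))² + 12) = √((N + (11 - 2*g))² + 12) = √((11 + N - 2*g)² + 12) = √(12 + (11 + N - 2*g)²))
s(-10, L(6, 5))*(-107 - 1*381) = √(12 + (11 - 10 - 2*(-6 + 6))²)*(-107 - 1*381) = √(12 + (11 - 10 - 2*0)²)*(-107 - 381) = √(12 + (11 - 10 + 0)²)*(-488) = √(12 + 1²)*(-488) = √(12 + 1)*(-488) = √13*(-488) = -488*√13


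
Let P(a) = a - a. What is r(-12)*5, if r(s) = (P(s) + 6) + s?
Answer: -30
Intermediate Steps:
P(a) = 0
r(s) = 6 + s (r(s) = (0 + 6) + s = 6 + s)
r(-12)*5 = (6 - 12)*5 = -6*5 = -30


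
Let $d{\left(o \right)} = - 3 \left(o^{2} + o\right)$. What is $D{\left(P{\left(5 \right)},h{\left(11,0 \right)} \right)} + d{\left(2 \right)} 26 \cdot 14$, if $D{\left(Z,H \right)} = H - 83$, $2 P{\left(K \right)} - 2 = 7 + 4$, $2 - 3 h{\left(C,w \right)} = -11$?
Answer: $- \frac{19892}{3} \approx -6630.7$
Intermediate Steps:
$h{\left(C,w \right)} = \frac{13}{3}$ ($h{\left(C,w \right)} = \frac{2}{3} - - \frac{11}{3} = \frac{2}{3} + \frac{11}{3} = \frac{13}{3}$)
$d{\left(o \right)} = - 3 o - 3 o^{2}$ ($d{\left(o \right)} = - 3 \left(o + o^{2}\right) = - 3 o - 3 o^{2}$)
$P{\left(K \right)} = \frac{13}{2}$ ($P{\left(K \right)} = 1 + \frac{7 + 4}{2} = 1 + \frac{1}{2} \cdot 11 = 1 + \frac{11}{2} = \frac{13}{2}$)
$D{\left(Z,H \right)} = -83 + H$ ($D{\left(Z,H \right)} = H - 83 = -83 + H$)
$D{\left(P{\left(5 \right)},h{\left(11,0 \right)} \right)} + d{\left(2 \right)} 26 \cdot 14 = \left(-83 + \frac{13}{3}\right) + \left(-3\right) 2 \left(1 + 2\right) 26 \cdot 14 = - \frac{236}{3} + \left(-3\right) 2 \cdot 3 \cdot 26 \cdot 14 = - \frac{236}{3} + \left(-18\right) 26 \cdot 14 = - \frac{236}{3} - 6552 = - \frac{19892}{3}$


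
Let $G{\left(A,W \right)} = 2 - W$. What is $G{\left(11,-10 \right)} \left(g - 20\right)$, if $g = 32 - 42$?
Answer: $-360$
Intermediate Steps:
$g = -10$
$G{\left(11,-10 \right)} \left(g - 20\right) = \left(2 - -10\right) \left(-10 - 20\right) = \left(2 + 10\right) \left(-30\right) = 12 \left(-30\right) = -360$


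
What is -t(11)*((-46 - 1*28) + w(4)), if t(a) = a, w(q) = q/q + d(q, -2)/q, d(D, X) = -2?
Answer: 1617/2 ≈ 808.50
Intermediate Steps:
w(q) = 1 - 2/q (w(q) = q/q - 2/q = 1 - 2/q)
-t(11)*((-46 - 1*28) + w(4)) = -11*((-46 - 1*28) + (-2 + 4)/4) = -11*((-46 - 28) + (¼)*2) = -11*(-74 + ½) = -11*(-147)/2 = -1*(-1617/2) = 1617/2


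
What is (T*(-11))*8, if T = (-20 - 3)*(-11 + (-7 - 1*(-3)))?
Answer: -30360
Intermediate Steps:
T = 345 (T = -23*(-11 + (-7 + 3)) = -23*(-11 - 4) = -23*(-15) = 345)
(T*(-11))*8 = (345*(-11))*8 = -3795*8 = -30360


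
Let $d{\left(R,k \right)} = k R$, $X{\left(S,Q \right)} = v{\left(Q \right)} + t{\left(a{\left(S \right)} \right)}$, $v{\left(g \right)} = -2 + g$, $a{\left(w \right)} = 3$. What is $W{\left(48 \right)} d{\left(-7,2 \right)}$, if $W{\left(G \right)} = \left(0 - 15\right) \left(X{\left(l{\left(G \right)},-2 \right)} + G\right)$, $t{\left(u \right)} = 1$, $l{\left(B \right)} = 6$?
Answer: $9450$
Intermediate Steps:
$X{\left(S,Q \right)} = -1 + Q$ ($X{\left(S,Q \right)} = \left(-2 + Q\right) + 1 = -1 + Q$)
$d{\left(R,k \right)} = R k$
$W{\left(G \right)} = 45 - 15 G$ ($W{\left(G \right)} = \left(0 - 15\right) \left(\left(-1 - 2\right) + G\right) = - 15 \left(-3 + G\right) = 45 - 15 G$)
$W{\left(48 \right)} d{\left(-7,2 \right)} = \left(45 - 720\right) \left(\left(-7\right) 2\right) = \left(45 - 720\right) \left(-14\right) = \left(-675\right) \left(-14\right) = 9450$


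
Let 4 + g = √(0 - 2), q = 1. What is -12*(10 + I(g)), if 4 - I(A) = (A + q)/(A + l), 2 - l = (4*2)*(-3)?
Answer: 12*(-13*√2 + 311*I)/(√2 - 22*I) ≈ -169.58 + 0.87297*I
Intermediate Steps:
l = 26 (l = 2 - 4*2*(-3) = 2 - 8*(-3) = 2 - 1*(-24) = 2 + 24 = 26)
g = -4 + I*√2 (g = -4 + √(0 - 2) = -4 + √(-2) = -4 + I*√2 ≈ -4.0 + 1.4142*I)
I(A) = 4 - (1 + A)/(26 + A) (I(A) = 4 - (A + 1)/(A + 26) = 4 - (1 + A)/(26 + A))
-12*(10 + I(g)) = -12*(10 + (103 + 3*(-4 + I*√2))/(26 + (-4 + I*√2))) = -12*(10 + (103 + (-12 + 3*I*√2))/(22 + I*√2)) = -12*(10 + (91 + 3*I*√2)/(22 + I*√2)) = -120 - 12*(91 + 3*I*√2)/(22 + I*√2)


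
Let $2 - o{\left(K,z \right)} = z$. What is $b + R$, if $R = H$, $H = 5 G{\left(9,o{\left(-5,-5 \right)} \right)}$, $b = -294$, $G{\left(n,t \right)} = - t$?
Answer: $-329$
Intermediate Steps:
$o{\left(K,z \right)} = 2 - z$
$H = -35$ ($H = 5 \left(- (2 - -5)\right) = 5 \left(- (2 + 5)\right) = 5 \left(\left(-1\right) 7\right) = 5 \left(-7\right) = -35$)
$R = -35$
$b + R = -294 - 35 = -329$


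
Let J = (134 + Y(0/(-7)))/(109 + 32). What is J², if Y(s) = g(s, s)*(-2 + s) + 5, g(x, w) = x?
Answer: 19321/19881 ≈ 0.97183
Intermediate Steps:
Y(s) = 5 + s*(-2 + s) (Y(s) = s*(-2 + s) + 5 = 5 + s*(-2 + s))
J = 139/141 (J = (134 + (5 + (0/(-7))² - 0/(-7)))/(109 + 32) = (134 + (5 + (0*(-⅐))² - 0*(-1)/7))/141 = (134 + (5 + 0² - 2*0))*(1/141) = (134 + (5 + 0 + 0))*(1/141) = (134 + 5)*(1/141) = 139*(1/141) = 139/141 ≈ 0.98582)
J² = (139/141)² = 19321/19881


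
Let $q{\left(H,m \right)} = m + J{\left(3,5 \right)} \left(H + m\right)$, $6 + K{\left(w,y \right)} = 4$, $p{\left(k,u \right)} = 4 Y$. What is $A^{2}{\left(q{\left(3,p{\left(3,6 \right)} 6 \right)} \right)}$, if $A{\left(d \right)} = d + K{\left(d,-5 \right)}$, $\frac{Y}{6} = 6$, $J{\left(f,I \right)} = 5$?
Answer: $27008809$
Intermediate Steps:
$Y = 36$ ($Y = 6 \cdot 6 = 36$)
$p{\left(k,u \right)} = 144$ ($p{\left(k,u \right)} = 4 \cdot 36 = 144$)
$K{\left(w,y \right)} = -2$ ($K{\left(w,y \right)} = -6 + 4 = -2$)
$q{\left(H,m \right)} = 5 H + 6 m$ ($q{\left(H,m \right)} = m + 5 \left(H + m\right) = m + \left(5 H + 5 m\right) = 5 H + 6 m$)
$A{\left(d \right)} = -2 + d$ ($A{\left(d \right)} = d - 2 = -2 + d$)
$A^{2}{\left(q{\left(3,p{\left(3,6 \right)} 6 \right)} \right)} = \left(-2 + \left(5 \cdot 3 + 6 \cdot 144 \cdot 6\right)\right)^{2} = \left(-2 + \left(15 + 6 \cdot 864\right)\right)^{2} = \left(-2 + \left(15 + 5184\right)\right)^{2} = \left(-2 + 5199\right)^{2} = 5197^{2} = 27008809$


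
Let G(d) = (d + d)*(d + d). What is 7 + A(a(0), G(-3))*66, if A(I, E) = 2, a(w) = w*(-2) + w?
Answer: 139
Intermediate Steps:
G(d) = 4*d² (G(d) = (2*d)*(2*d) = 4*d²)
a(w) = -w (a(w) = -2*w + w = -w)
7 + A(a(0), G(-3))*66 = 7 + 2*66 = 7 + 132 = 139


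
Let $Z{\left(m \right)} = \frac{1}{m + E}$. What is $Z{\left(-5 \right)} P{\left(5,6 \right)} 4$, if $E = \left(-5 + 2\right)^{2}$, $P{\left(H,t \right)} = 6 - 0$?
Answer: $6$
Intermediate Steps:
$P{\left(H,t \right)} = 6$ ($P{\left(H,t \right)} = 6 + 0 = 6$)
$E = 9$ ($E = \left(-3\right)^{2} = 9$)
$Z{\left(m \right)} = \frac{1}{9 + m}$ ($Z{\left(m \right)} = \frac{1}{m + 9} = \frac{1}{9 + m}$)
$Z{\left(-5 \right)} P{\left(5,6 \right)} 4 = \frac{1}{9 - 5} \cdot 6 \cdot 4 = \frac{1}{4} \cdot 6 \cdot 4 = \frac{3}{2} \cdot 4 = 6$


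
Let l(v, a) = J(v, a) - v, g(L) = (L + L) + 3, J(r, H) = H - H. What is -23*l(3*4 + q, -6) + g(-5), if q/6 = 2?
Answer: 545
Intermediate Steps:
J(r, H) = 0
q = 12 (q = 6*2 = 12)
g(L) = 3 + 2*L (g(L) = 2*L + 3 = 3 + 2*L)
l(v, a) = -v (l(v, a) = 0 - v = -v)
-23*l(3*4 + q, -6) + g(-5) = -(-23)*(3*4 + 12) + (3 + 2*(-5)) = -(-23)*(12 + 12) + (3 - 10) = -(-23)*24 - 7 = -23*(-24) - 7 = 552 - 7 = 545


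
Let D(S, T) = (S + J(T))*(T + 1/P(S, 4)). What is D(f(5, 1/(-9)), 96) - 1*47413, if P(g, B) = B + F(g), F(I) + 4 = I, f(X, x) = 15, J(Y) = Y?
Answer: -183748/5 ≈ -36750.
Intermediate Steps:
F(I) = -4 + I
P(g, B) = -4 + B + g (P(g, B) = B + (-4 + g) = -4 + B + g)
D(S, T) = (S + T)*(T + 1/S) (D(S, T) = (S + T)*(T + 1/(-4 + 4 + S)) = (S + T)*(T + 1/S))
D(f(5, 1/(-9)), 96) - 1*47413 = (15 + 96 + 15*96*(15 + 96))/15 - 1*47413 = (15 + 96 + 15*96*111)/15 - 47413 = (15 + 96 + 159840)/15 - 47413 = (1/15)*159951 - 47413 = 53317/5 - 47413 = -183748/5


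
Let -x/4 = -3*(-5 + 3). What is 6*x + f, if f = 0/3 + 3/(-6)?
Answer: -289/2 ≈ -144.50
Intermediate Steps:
x = -24 (x = -(-12)*(-5 + 3) = -(-12)*(-2) = -4*6 = -24)
f = -½ (f = 0*(⅓) + 3*(-⅙) = 0 - ½ = -½ ≈ -0.50000)
6*x + f = 6*(-24) - ½ = -144 - ½ = -289/2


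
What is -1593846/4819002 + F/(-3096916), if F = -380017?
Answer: -517450749317/2487340732972 ≈ -0.20803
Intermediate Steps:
-1593846/4819002 + F/(-3096916) = -1593846/4819002 - 380017/(-3096916) = -1593846*1/4819002 - 380017*(-1/3096916) = -265641/803167 + 380017/3096916 = -517450749317/2487340732972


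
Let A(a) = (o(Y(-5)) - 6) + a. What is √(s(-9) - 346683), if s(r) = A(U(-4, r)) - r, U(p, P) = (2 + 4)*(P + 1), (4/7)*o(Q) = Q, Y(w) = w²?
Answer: I*√1386737/2 ≈ 588.8*I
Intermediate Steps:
o(Q) = 7*Q/4
U(p, P) = 6 + 6*P (U(p, P) = 6*(1 + P) = 6 + 6*P)
A(a) = 151/4 + a (A(a) = ((7/4)*(-5)² - 6) + a = ((7/4)*25 - 6) + a = (175/4 - 6) + a = 151/4 + a)
s(r) = 175/4 + 5*r (s(r) = (151/4 + (6 + 6*r)) - r = (175/4 + 6*r) - r = 175/4 + 5*r)
√(s(-9) - 346683) = √((175/4 + 5*(-9)) - 346683) = √((175/4 - 45) - 346683) = √(-5/4 - 346683) = √(-1386737/4) = I*√1386737/2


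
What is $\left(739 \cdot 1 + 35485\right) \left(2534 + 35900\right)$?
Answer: $1392233216$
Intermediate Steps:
$\left(739 \cdot 1 + 35485\right) \left(2534 + 35900\right) = \left(739 + 35485\right) 38434 = 36224 \cdot 38434 = 1392233216$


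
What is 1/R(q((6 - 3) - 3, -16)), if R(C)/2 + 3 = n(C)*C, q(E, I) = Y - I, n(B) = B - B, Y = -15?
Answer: -⅙ ≈ -0.16667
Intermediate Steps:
n(B) = 0
q(E, I) = -15 - I
R(C) = -6 (R(C) = -6 + 2*(0*C) = -6 + 2*0 = -6 + 0 = -6)
1/R(q((6 - 3) - 3, -16)) = 1/(-6) = -⅙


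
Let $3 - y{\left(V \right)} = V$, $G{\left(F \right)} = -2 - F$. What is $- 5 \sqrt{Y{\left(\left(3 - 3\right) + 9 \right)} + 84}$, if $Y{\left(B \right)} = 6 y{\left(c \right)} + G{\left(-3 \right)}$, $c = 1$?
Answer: $- 5 \sqrt{97} \approx -49.244$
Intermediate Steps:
$y{\left(V \right)} = 3 - V$
$Y{\left(B \right)} = 13$ ($Y{\left(B \right)} = 6 \left(3 - 1\right) - -1 = 6 \left(3 - 1\right) + \left(-2 + 3\right) = 6 \cdot 2 + 1 = 12 + 1 = 13$)
$- 5 \sqrt{Y{\left(\left(3 - 3\right) + 9 \right)} + 84} = - 5 \sqrt{13 + 84} = - 5 \sqrt{97}$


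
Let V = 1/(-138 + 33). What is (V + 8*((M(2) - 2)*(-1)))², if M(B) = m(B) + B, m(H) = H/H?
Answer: 707281/11025 ≈ 64.152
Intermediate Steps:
m(H) = 1
M(B) = 1 + B
V = -1/105 (V = 1/(-105) = -1/105 ≈ -0.0095238)
(V + 8*((M(2) - 2)*(-1)))² = (-1/105 + 8*(((1 + 2) - 2)*(-1)))² = (-1/105 + 8*((3 - 2)*(-1)))² = (-1/105 + 8*(1*(-1)))² = (-1/105 + 8*(-1))² = (-1/105 - 8)² = (-841/105)² = 707281/11025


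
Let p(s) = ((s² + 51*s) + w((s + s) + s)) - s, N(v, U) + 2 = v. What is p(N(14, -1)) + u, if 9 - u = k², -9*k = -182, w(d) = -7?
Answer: 27302/81 ≈ 337.06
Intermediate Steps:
k = 182/9 (k = -⅑*(-182) = 182/9 ≈ 20.222)
N(v, U) = -2 + v
p(s) = -7 + s² + 50*s (p(s) = ((s² + 51*s) - 7) - s = (-7 + s² + 51*s) - s = -7 + s² + 50*s)
u = -32395/81 (u = 9 - (182/9)² = 9 - 1*33124/81 = 9 - 33124/81 = -32395/81 ≈ -399.94)
p(N(14, -1)) + u = (-7 + (-2 + 14)² + 50*(-2 + 14)) - 32395/81 = (-7 + 12² + 50*12) - 32395/81 = (-7 + 144 + 600) - 32395/81 = 737 - 32395/81 = 27302/81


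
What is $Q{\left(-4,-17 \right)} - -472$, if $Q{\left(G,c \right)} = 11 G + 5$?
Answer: $433$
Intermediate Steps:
$Q{\left(G,c \right)} = 5 + 11 G$
$Q{\left(-4,-17 \right)} - -472 = \left(5 + 11 \left(-4\right)\right) - -472 = \left(5 - 44\right) + 472 = -39 + 472 = 433$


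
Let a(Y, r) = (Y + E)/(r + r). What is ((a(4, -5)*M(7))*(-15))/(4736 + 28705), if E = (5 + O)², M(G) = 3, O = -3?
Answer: 12/11147 ≈ 0.0010765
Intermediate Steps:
E = 4 (E = (5 - 3)² = 2² = 4)
a(Y, r) = (4 + Y)/(2*r) (a(Y, r) = (Y + 4)/(r + r) = (4 + Y)/((2*r)) = (4 + Y)*(1/(2*r)) = (4 + Y)/(2*r))
((a(4, -5)*M(7))*(-15))/(4736 + 28705) = ((((½)*(4 + 4)/(-5))*3)*(-15))/(4736 + 28705) = ((((½)*(-⅕)*8)*3)*(-15))/33441 = (-⅘*3*(-15))*(1/33441) = -12/5*(-15)*(1/33441) = 36*(1/33441) = 12/11147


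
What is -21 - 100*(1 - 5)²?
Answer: -1621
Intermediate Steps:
-21 - 100*(1 - 5)² = -21 - 100*(-4)² = -21 - 100*16 = -21 - 1600 = -1621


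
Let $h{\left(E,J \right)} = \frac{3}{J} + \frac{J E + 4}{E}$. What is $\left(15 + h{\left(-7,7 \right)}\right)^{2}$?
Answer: $\frac{23409}{49} \approx 477.73$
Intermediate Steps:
$h{\left(E,J \right)} = \frac{3}{J} + \frac{4 + E J}{E}$ ($h{\left(E,J \right)} = \frac{3}{J} + \frac{E J + 4}{E} = \frac{3}{J} + \frac{4 + E J}{E}$)
$\left(15 + h{\left(-7,7 \right)}\right)^{2} = \left(15 + \left(7 + \frac{3}{7} + \frac{4}{-7}\right)\right)^{2} = \left(15 + \left(7 + 3 \cdot \frac{1}{7} + 4 \left(- \frac{1}{7}\right)\right)\right)^{2} = \left(15 + \left(7 + \frac{3}{7} - \frac{4}{7}\right)\right)^{2} = \left(15 + \frac{48}{7}\right)^{2} = \left(\frac{153}{7}\right)^{2} = \frac{23409}{49}$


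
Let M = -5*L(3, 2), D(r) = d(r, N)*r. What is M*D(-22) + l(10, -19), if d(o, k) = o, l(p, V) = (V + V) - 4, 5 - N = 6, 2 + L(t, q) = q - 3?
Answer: 7218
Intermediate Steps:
L(t, q) = -5 + q (L(t, q) = -2 + (q - 3) = -2 + (-3 + q) = -5 + q)
N = -1 (N = 5 - 1*6 = 5 - 6 = -1)
l(p, V) = -4 + 2*V (l(p, V) = 2*V - 4 = -4 + 2*V)
D(r) = r**2 (D(r) = r*r = r**2)
M = 15 (M = -5*(-5 + 2) = -5*(-3) = 15)
M*D(-22) + l(10, -19) = 15*(-22)**2 + (-4 + 2*(-19)) = 15*484 + (-4 - 38) = 7260 - 42 = 7218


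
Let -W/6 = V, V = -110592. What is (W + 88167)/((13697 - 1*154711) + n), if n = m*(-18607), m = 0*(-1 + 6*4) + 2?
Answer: -751719/178228 ≈ -4.2177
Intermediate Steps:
W = 663552 (W = -6*(-110592) = 663552)
m = 2 (m = 0*(-1 + 24) + 2 = 0*23 + 2 = 0 + 2 = 2)
n = -37214 (n = 2*(-18607) = -37214)
(W + 88167)/((13697 - 1*154711) + n) = (663552 + 88167)/((13697 - 1*154711) - 37214) = 751719/((13697 - 154711) - 37214) = 751719/(-141014 - 37214) = 751719/(-178228) = 751719*(-1/178228) = -751719/178228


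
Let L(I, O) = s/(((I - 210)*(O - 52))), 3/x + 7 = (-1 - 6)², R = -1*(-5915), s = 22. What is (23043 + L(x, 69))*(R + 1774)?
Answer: 8852323409589/49963 ≈ 1.7718e+8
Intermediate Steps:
R = 5915
x = 1/14 (x = 3/(-7 + (-1 - 6)²) = 3/(-7 + (-7)²) = 3/(-7 + 49) = 3/42 = 3*(1/42) = 1/14 ≈ 0.071429)
L(I, O) = 22/((-210 + I)*(-52 + O)) (L(I, O) = 22/(((I - 210)*(O - 52))) = 22/(((-210 + I)*(-52 + O))) = 22*(1/((-210 + I)*(-52 + O))) = 22/((-210 + I)*(-52 + O)))
(23043 + L(x, 69))*(R + 1774) = (23043 + 22/(10920 - 210*69 - 52*1/14 + (1/14)*69))*(5915 + 1774) = (23043 + 22/(10920 - 14490 - 26/7 + 69/14))*7689 = (23043 + 22/(-49963/14))*7689 = (23043 + 22*(-14/49963))*7689 = (23043 - 308/49963)*7689 = (1151297101/49963)*7689 = 8852323409589/49963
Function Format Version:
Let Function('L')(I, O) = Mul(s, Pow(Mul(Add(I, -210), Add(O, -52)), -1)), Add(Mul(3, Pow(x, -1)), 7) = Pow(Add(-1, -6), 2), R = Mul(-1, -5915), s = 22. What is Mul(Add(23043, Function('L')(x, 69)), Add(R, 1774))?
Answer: Rational(8852323409589, 49963) ≈ 1.7718e+8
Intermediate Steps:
R = 5915
x = Rational(1, 14) (x = Mul(3, Pow(Add(-7, Pow(Add(-1, -6), 2)), -1)) = Mul(3, Pow(Add(-7, Pow(-7, 2)), -1)) = Mul(3, Pow(Add(-7, 49), -1)) = Mul(3, Pow(42, -1)) = Mul(3, Rational(1, 42)) = Rational(1, 14) ≈ 0.071429)
Function('L')(I, O) = Mul(22, Pow(Add(-210, I), -1), Pow(Add(-52, O), -1)) (Function('L')(I, O) = Mul(22, Pow(Mul(Add(I, -210), Add(O, -52)), -1)) = Mul(22, Pow(Mul(Add(-210, I), Add(-52, O)), -1)) = Mul(22, Mul(Pow(Add(-210, I), -1), Pow(Add(-52, O), -1))) = Mul(22, Pow(Add(-210, I), -1), Pow(Add(-52, O), -1)))
Mul(Add(23043, Function('L')(x, 69)), Add(R, 1774)) = Mul(Add(23043, Mul(22, Pow(Add(10920, Mul(-210, 69), Mul(-52, Rational(1, 14)), Mul(Rational(1, 14), 69)), -1))), Add(5915, 1774)) = Mul(Add(23043, Mul(22, Pow(Add(10920, -14490, Rational(-26, 7), Rational(69, 14)), -1))), 7689) = Mul(Add(23043, Mul(22, Pow(Rational(-49963, 14), -1))), 7689) = Mul(Add(23043, Mul(22, Rational(-14, 49963))), 7689) = Mul(Add(23043, Rational(-308, 49963)), 7689) = Mul(Rational(1151297101, 49963), 7689) = Rational(8852323409589, 49963)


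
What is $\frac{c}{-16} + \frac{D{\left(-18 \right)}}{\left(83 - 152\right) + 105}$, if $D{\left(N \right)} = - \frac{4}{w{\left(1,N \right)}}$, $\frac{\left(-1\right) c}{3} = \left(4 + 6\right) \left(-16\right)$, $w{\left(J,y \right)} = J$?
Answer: $- \frac{271}{9} \approx -30.111$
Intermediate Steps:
$c = 480$ ($c = - 3 \left(4 + 6\right) \left(-16\right) = - 3 \cdot 10 \left(-16\right) = \left(-3\right) \left(-160\right) = 480$)
$D{\left(N \right)} = -4$ ($D{\left(N \right)} = - \frac{4}{1} = \left(-4\right) 1 = -4$)
$\frac{c}{-16} + \frac{D{\left(-18 \right)}}{\left(83 - 152\right) + 105} = \frac{480}{-16} - \frac{4}{\left(83 - 152\right) + 105} = 480 \left(- \frac{1}{16}\right) - \frac{4}{-69 + 105} = -30 - \frac{4}{36} = -30 - \frac{1}{9} = - \frac{271}{9}$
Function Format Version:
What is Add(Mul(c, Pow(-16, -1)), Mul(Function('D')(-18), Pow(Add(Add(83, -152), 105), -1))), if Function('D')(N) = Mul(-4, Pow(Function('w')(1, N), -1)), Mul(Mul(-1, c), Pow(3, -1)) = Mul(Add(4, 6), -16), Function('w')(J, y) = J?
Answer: Rational(-271, 9) ≈ -30.111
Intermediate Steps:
c = 480 (c = Mul(-3, Mul(Add(4, 6), -16)) = Mul(-3, Mul(10, -16)) = Mul(-3, -160) = 480)
Function('D')(N) = -4 (Function('D')(N) = Mul(-4, Pow(1, -1)) = Mul(-4, 1) = -4)
Add(Mul(c, Pow(-16, -1)), Mul(Function('D')(-18), Pow(Add(Add(83, -152), 105), -1))) = Add(Mul(480, Pow(-16, -1)), Mul(-4, Pow(Add(Add(83, -152), 105), -1))) = Add(Mul(480, Rational(-1, 16)), Mul(-4, Pow(Add(-69, 105), -1))) = Add(-30, Mul(-4, Pow(36, -1))) = Add(-30, Mul(-4, Rational(1, 36))) = Add(-30, Rational(-1, 9)) = Rational(-271, 9)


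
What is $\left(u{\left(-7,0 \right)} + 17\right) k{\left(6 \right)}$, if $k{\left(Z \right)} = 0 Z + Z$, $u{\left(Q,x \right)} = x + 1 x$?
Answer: $102$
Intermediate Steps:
$u{\left(Q,x \right)} = 2 x$ ($u{\left(Q,x \right)} = x + x = 2 x$)
$k{\left(Z \right)} = Z$ ($k{\left(Z \right)} = 0 + Z = Z$)
$\left(u{\left(-7,0 \right)} + 17\right) k{\left(6 \right)} = \left(2 \cdot 0 + 17\right) 6 = \left(0 + 17\right) 6 = 17 \cdot 6 = 102$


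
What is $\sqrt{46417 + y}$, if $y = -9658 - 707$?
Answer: $2 \sqrt{9013} \approx 189.87$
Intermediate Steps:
$y = -10365$ ($y = -9658 - 707 = -10365$)
$\sqrt{46417 + y} = \sqrt{46417 - 10365} = \sqrt{36052} = 2 \sqrt{9013}$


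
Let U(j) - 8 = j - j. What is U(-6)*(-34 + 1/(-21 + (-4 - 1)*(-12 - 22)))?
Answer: -40520/149 ≈ -271.95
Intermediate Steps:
U(j) = 8 (U(j) = 8 + (j - j) = 8 + 0 = 8)
U(-6)*(-34 + 1/(-21 + (-4 - 1)*(-12 - 22))) = 8*(-34 + 1/(-21 + (-4 - 1)*(-12 - 22))) = 8*(-34 + 1/(-21 - 5*(-34))) = 8*(-34 + 1/(-21 + 170)) = 8*(-34 + 1/149) = 8*(-5065/149) = -40520/149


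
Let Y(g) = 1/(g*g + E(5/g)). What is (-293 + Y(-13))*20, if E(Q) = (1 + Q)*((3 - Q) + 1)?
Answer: -170036240/29017 ≈ -5859.9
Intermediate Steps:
E(Q) = (1 + Q)*(4 - Q)
Y(g) = 1/(4 + g**2 - 25/g**2 + 15/g) (Y(g) = 1/(g*g + (4 - (5/g)**2 + 3*(5/g))) = 1/(g**2 + (4 - 25/g**2 + 15/g)) = 1/(4 + g**2 - 25/g**2 + 15/g))
(-293 + Y(-13))*20 = (-293 + (-13)**2/(-25 + (-13)**4 + 4*(-13)**2 + 15*(-13)))*20 = (-293 + 169/(-25 + 28561 + 4*169 - 195))*20 = (-293 + 169/(-25 + 28561 + 676 - 195))*20 = (-293 + 169/29017)*20 = -8501812/29017*20 = -170036240/29017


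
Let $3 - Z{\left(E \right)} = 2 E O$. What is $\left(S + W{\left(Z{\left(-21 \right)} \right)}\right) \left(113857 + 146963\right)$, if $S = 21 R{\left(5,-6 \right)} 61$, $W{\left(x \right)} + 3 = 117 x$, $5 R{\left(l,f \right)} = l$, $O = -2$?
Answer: $-2138463180$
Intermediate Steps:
$Z{\left(E \right)} = 3 + 4 E$ ($Z{\left(E \right)} = 3 - 2 E \left(-2\right) = 3 - - 4 E = 3 + 4 E$)
$R{\left(l,f \right)} = \frac{l}{5}$
$W{\left(x \right)} = -3 + 117 x$
$S = 1281$ ($S = 21 \cdot \frac{1}{5} \cdot 5 \cdot 61 = 21 \cdot 1 \cdot 61 = 21 \cdot 61 = 1281$)
$\left(S + W{\left(Z{\left(-21 \right)} \right)}\right) \left(113857 + 146963\right) = \left(1281 + \left(-3 + 117 \left(3 + 4 \left(-21\right)\right)\right)\right) \left(113857 + 146963\right) = \left(1281 + \left(-3 + 117 \left(3 - 84\right)\right)\right) 260820 = \left(1281 + \left(-3 + 117 \left(-81\right)\right)\right) 260820 = \left(1281 - 9480\right) 260820 = \left(-8199\right) 260820 = -2138463180$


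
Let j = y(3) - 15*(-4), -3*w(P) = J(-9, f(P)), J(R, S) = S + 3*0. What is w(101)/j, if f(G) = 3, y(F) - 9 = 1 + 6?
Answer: -1/76 ≈ -0.013158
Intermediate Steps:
y(F) = 16 (y(F) = 9 + (1 + 6) = 9 + 7 = 16)
J(R, S) = S (J(R, S) = S + 0 = S)
w(P) = -1 (w(P) = -⅓*3 = -1)
j = 76 (j = 16 - 15*(-4) = 16 + 60 = 76)
w(101)/j = -1/76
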